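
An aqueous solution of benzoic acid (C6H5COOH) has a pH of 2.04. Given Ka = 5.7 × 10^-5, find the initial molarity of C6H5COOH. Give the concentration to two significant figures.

[H+] = 10^(-2.04) = 9.12 × 10^-3 M = x
Ka = x²/(C₀ − x) ⇒ C₀ = x + x²/Ka
C₀ = 9.12 × 10^-3 + (9.12 × 10^-3)²/(5.7 × 10^-5) = 1.47 M

C₀ = 1.5 M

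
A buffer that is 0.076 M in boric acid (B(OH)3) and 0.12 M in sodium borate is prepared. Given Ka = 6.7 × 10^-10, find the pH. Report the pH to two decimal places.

pH = 9.37

pKa = −log(6.7 × 10^-10) = 9.174
Henderson–Hasselbalch: pH = pKa + log([B(OH)4-]/[B(OH)3]) = 9.174 + log(0.12/0.076)
pH = 9.174 + (+0.198) = 9.37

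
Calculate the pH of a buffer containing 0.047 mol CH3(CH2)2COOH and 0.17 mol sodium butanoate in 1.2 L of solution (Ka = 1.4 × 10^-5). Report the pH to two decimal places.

pH = 5.41

pKa = −log(1.4 × 10^-5) = 4.854
Henderson–Hasselbalch: pH = pKa + log([CH3(CH2)2COO-]/[CH3(CH2)2COOH]) = 4.854 + log(0.17/0.047)
pH = 4.854 + (+0.558) = 5.41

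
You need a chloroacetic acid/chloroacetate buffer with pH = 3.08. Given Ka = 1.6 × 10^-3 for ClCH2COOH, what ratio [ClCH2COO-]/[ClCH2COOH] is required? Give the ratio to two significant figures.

ratio = 1.9

pKa = -log(1.6 × 10^-3) = 2.796
pH = pKa + log(r) ⇒ log(r) = 3.08 − 2.796 = +0.284
r = [ClCH2COO-]/[ClCH2COOH] = 10^(+0.284) = 1.92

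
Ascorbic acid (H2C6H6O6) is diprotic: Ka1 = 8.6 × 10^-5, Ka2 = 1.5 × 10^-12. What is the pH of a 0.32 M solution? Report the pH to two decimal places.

pH = 2.28

Since Ka1 ≫ Ka2, the first ionization dominates [H+].
Ka1 = x²/(0.32 − x) = 8.6 × 10^-5
x ≈ √(8.6 × 10^-5 × 0.32) = 5.25 × 10^-3 M
pH = −log(5.25 × 10^-3) = 2.28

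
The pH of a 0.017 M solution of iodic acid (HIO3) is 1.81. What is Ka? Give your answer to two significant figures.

Ka = 1.6 × 10^-1

[H+] = 10^(-1.81) = 1.55 × 10^-2 M
At equilibrium [HA] = 0.017 − 1.55 × 10^-2 = 1.50 × 10^-3 M
Ka = [H+][A-]/[HA] = (1.55 × 10^-2)² / 1.50 × 10^-3 = 1.6 × 10^-1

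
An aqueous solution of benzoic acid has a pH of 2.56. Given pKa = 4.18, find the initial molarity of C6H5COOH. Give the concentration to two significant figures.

[H+] = 10^(-2.56) = 2.75 × 10^-3 M = x
Ka = 10^(−4.18) = 6.61 × 10^-5
Ka = x²/(C₀ − x) ⇒ C₀ = x + x²/Ka
C₀ = 2.75 × 10^-3 + (2.75 × 10^-3)²/(6.61 × 10^-5) = 1.17 × 10^-1 M

C₀ = 1.2 × 10^-1 M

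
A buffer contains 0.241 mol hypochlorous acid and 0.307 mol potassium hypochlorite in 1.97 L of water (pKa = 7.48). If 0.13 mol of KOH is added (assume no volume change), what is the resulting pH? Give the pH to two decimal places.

pH = 8.08

After neutralization: n(HOCl) = 0.111 mol, n(OCl-) = 0.437 mol.
pH = pKa + log(n_OCl-/n_HOCl) = 7.48 + log(0.437/0.111) = 7.48 + (+0.595)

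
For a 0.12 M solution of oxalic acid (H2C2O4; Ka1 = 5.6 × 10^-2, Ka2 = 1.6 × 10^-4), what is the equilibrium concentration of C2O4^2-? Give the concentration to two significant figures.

First ionization gives [H+] ≈ [HC2O4-] = 5.86 × 10^-2 M.
Second step: Ka2 = [H+][C2O4^2-]/[HC2O4-] ≈ [C2O4^2-] (since [H+] ≈ [HC2O4-]).
So [C2O4^2-] ≈ Ka2.

1.6 × 10^-4 M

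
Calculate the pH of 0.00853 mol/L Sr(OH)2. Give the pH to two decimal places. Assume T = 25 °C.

pH = 12.23

Sr(OH)2 is a strong base (each formula unit releases 2 OH-); [OH-] = 0.0171 M.
pOH = -log(0.0171) = 1.77
pH = 14.00 - 1.77 = 12.23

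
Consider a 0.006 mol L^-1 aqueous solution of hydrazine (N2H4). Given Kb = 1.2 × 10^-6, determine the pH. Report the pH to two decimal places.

N2H4 + H2O ⇌ N2H5+ + OH-
From the ICE table, Kb = x²/(0.006 − x) = 1.2 × 10^-6.
Assume x ≪ 0.006: x ≈ √(1.2 × 10^-6 × 0.006) = 8.49 × 10^-5 M
(x/C₀ = 1.4% < 5%, so the approximation holds.)
pOH = 4.07, so pH = 14.00 − pOH = 9.93

pH = 9.93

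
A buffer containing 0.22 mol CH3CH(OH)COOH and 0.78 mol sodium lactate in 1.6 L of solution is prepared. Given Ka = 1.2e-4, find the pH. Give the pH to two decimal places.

pKa = −log(1.2 × 10^-4) = 3.921
Using pH = pKa + log([base]/[acid]) with [base]/[acid] = 0.78/0.22:
pH = 3.921 + (+0.550) = 4.47

pH = 4.47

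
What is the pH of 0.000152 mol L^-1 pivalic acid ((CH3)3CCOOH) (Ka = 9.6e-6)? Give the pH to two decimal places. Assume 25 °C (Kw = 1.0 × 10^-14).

(CH3)3CCOOH ⇌ (CH3)3CCOO- + H+
From the ICE table, Ka = x²/(0.000152 − x) = 9.6 × 10^-6.
Here C₀/Ka ≈ 15.8, so the small-x approximation fails. Use the quadratic:
x = [−9.6e-06 + √(9.6e-06² + 5.84e-09)]/2 = 3.37 × 10^-5 M
pH = −log[H+] = −log(3.37 × 10^-5) = 4.47

pH = 4.47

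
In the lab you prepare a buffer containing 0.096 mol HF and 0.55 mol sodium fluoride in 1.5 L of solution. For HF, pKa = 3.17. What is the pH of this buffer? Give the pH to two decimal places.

pH = pKa + log([A⁻]/[HA]) = 3.17 + log(0.55/0.096)
pH = 3.17 + (+0.758) = 3.93

pH = 3.93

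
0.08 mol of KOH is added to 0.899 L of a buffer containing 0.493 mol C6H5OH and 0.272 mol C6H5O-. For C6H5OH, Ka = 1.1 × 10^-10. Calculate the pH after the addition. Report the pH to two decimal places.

After neutralization: n(C6H5OH) = 0.413 mol, n(C6H5O-) = 0.352 mol.
pKa = −log(1.1 × 10^-10) = 9.959
pH = pKa + log([A⁻]/[HA]) = 9.959 + log(0.352/0.413) = 9.959 -0.069

pH = 9.89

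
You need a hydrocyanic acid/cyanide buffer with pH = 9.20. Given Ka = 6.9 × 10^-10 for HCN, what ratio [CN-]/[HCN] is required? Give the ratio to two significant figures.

ratio = 1.1

pKa = -log(6.9 × 10^-10) = 9.161
pH = pKa + log(r) ⇒ log(r) = 9.20 − 9.161 = +0.039
r = [CN-]/[HCN] = 10^(+0.039) = 1.09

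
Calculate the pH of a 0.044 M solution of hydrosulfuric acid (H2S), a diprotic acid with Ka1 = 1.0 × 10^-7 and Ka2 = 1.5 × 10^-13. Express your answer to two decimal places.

pH = 4.18

Since Ka1 ≫ Ka2, the first ionization dominates [H+].
Ka1 = x²/(0.044 − x) = 1.0 × 10^-7
x ≈ √(1.0 × 10^-7 × 0.044) = 6.63 × 10^-5 M
pH = −log(6.63 × 10^-5) = 4.18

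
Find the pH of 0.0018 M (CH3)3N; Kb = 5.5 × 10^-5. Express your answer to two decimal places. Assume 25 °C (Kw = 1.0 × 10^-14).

(CH3)3N + H2O ⇌ (CH3)3NH+ + OH-
From the ICE table, Kb = x²/(0.0018 − x) = 5.5 × 10^-5.
Here C₀/Kb ≈ 32.7, so the small-x approximation fails. Use the quadratic:
x = [−5.5e-05 + √(5.5e-05² + 3.96e-07)]/2 = 2.88 × 10^-4 M
pOH = −log(2.88 × 10^-4) = 3.54; pH = 14.00 − 3.54 = 10.46

pH = 10.46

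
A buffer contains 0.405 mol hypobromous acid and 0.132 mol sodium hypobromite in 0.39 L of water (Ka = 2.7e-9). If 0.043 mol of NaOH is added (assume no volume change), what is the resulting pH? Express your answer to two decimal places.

pH = 8.25

OH- converts HOBr to OBr-: HOBr → 0.362 mol, OBr- → 0.175 mol.
pKa = −log(2.7 × 10^-9) = 8.569
pH = pKa + log(n_OBr-/n_HOBr) = 8.569 + log(0.175/0.362) = 8.569 + (-0.316)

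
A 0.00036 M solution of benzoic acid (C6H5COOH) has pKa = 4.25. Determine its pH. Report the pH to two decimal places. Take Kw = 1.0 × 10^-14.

pH = 3.93

C6H5COOH ⇌ C6H5COO- + H+
Ka = 10^(−4.25) = 5.62 × 10^-5
Ka = x²/(0.00036 − x) = 5.62 × 10^-5
The 5% rule fails; solving x² + Ka·x − Ka·C₀ = 0 exactly:
x = (−Ka + √(Ka² + 4·Ka·C₀))/2 = 1.17 × 10^-4 M
pH = −log(1.17 × 10^-4) = 3.93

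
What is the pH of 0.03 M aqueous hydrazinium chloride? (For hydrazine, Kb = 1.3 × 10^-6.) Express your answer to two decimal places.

pH = 4.82

N2H5+ is the conjugate acid of the weak base N2H4.
Ka = Kw/Kb = 1.0×10^-14 / 1.3 × 10^-6 = 7.69 × 10^-9
Ka = [H+]²/(0.03 − [H+]) = 7.69 × 10^-9
Since Ka ≪ C₀, [H+] ≈ √(Ka·C₀) = 1.52 × 10^-5 M.
([H+]/C₀ = 0.051% < 5%, so the approximation holds.)
pH = −log[H+] = −log(1.52 × 10^-5) = 4.82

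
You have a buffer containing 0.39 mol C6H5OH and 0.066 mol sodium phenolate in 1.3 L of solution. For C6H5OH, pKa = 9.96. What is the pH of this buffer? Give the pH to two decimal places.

pH = 9.19

Henderson–Hasselbalch: pH = pKa + log([C6H5O-]/[C6H5OH]) = 9.96 + log(0.066/0.39)
pH = 9.96 + (-0.772) = 9.19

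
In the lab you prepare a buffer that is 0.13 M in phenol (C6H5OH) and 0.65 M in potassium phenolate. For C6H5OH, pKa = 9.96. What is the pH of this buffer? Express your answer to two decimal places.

Henderson–Hasselbalch: pH = pKa + log([C6H5O-]/[C6H5OH]) = 9.96 + log(0.65/0.13)
pH = 9.96 + (+0.699) = 10.66

pH = 10.66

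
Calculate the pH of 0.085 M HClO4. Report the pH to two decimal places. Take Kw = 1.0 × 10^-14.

HClO4 is a strong acid and dissociates completely, so [H+] = 0.085 M.
pH = -log(0.085) = 1.07

pH = 1.07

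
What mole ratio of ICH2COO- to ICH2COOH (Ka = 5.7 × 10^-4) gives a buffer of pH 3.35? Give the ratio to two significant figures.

pKa = -log(5.7 × 10^-4) = 3.244
pH = pKa + log(r) ⇒ log(r) = 3.35 − 3.244 = +0.106
r = [ICH2COO-]/[ICH2COOH] = 10^(+0.106) = 1.28

ratio = 1.3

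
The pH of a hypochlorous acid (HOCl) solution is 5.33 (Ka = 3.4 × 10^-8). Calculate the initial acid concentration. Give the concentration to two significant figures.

C₀ = 6.5 × 10^-4 M

[H+] = 10^(-5.33) = 4.68 × 10^-6 M = x
Ka = x²/(C₀ − x) ⇒ C₀ = x + x²/Ka
C₀ = 4.68 × 10^-6 + (4.68 × 10^-6)²/(3.4 × 10^-8) = 6.49 × 10^-4 M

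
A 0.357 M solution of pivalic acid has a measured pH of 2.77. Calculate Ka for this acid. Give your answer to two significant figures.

[H+] = 10^(-2.77) = 1.70 × 10^-3 M
At equilibrium [HA] = 0.357 − 1.70 × 10^-3 = 3.55 × 10^-1 M
Ka = [H+][A-]/[HA] = (1.70 × 10^-3)² / 3.55 × 10^-1 = 8.1 × 10^-6

Ka = 8.1 × 10^-6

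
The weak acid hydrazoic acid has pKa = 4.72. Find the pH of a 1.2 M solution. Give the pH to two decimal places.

HN3 ⇌ N3- + H+
Ka = 10^(−4.72) = 1.91 × 10^-5
From the ICE table, Ka = [H+]²/(1.2 − [H+]) = 1.91 × 10^-5.
Assume [H+] ≪ 1.2: [H+] ≈ √(1.91 × 10^-5 × 1.2) = 4.79 × 10^-3 M
pH = −log[H+] = −log(4.79 × 10^-3) = 2.32

pH = 2.32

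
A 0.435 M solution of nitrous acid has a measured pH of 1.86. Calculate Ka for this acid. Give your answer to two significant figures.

Ka = 4.5 × 10^-4

[H+] = 10^(-1.86) = 1.38 × 10^-2 M
At equilibrium [HA] = 0.435 − 1.38 × 10^-2 = 4.21 × 10^-1 M
Ka = [H+][A-]/[HA] = (1.38 × 10^-2)² / 4.21 × 10^-1 = 4.5 × 10^-4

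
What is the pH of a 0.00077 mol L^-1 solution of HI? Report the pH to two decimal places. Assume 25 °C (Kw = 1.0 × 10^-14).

pH = 3.11

HI is a strong acid and dissociates completely, so [H+] = 0.00077 M.
pH = -log(0.00077) = 3.11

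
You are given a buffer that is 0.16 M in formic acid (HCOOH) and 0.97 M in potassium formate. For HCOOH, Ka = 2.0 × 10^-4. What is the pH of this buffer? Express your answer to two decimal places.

pKa = −log(2.0 × 10^-4) = 3.699
Using pH = pKa + log([base]/[acid]) with [base]/[acid] = 0.97/0.16:
pH = 3.699 + (+0.783) = 4.48

pH = 4.48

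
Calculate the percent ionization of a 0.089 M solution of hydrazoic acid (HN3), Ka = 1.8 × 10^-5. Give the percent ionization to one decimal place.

1.4%

HN3 ⇌ N3- + H+; let x = [H+] at equilibrium.
x ≈ √(Ka·C₀) = √(1.8 × 10^-5 × 0.089) = 1.27 × 10^-3 M
% ionization = x/C₀ × 100% = 1.27 × 10^-3/0.089 × 100% = 1.4%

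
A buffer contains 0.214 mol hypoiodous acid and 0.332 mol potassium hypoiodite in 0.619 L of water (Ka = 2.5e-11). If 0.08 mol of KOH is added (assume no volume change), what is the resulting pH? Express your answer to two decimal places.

OH- converts HOI to OI-: HOI → 0.134 mol, OI- → 0.412 mol.
pKa = −log(2.5 × 10^-11) = 10.602
pH = pKa + log([A⁻]/[HA]) = 10.602 + log(0.412/0.134) = 10.602 +0.488

pH = 11.09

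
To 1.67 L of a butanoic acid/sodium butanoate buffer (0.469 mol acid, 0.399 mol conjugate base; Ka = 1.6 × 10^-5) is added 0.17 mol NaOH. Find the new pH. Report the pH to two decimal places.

After neutralization: n(CH3(CH2)2COOH) = 0.299 mol, n(CH3(CH2)2COO-) = 0.569 mol.
pKa = −log(1.6 × 10^-5) = 4.796
pH = pKa + log([A⁻]/[HA]) = 4.796 + log(0.569/0.299) = 4.796 +0.279

pH = 5.08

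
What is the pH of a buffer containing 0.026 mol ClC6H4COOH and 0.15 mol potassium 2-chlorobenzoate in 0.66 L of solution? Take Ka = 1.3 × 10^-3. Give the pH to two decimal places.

pKa = −log(1.3 × 10^-3) = 2.886
Using pH = pKa + log([base]/[acid]) with [base]/[acid] = 0.15/0.026:
pH = 2.886 + (+0.761) = 3.65

pH = 3.65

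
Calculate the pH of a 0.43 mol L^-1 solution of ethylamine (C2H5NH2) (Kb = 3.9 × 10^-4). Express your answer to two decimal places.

C2H5NH2 + H2O ⇌ C2H5NH3+ + OH-
Kb = [OH-]²/(0.43 − [OH-]) = 3.9 × 10^-4
Since Kb ≪ C₀, [OH-] ≈ √(Kb·C₀) = 1.29 × 10^-2 M.
([OH-]/C₀ = 3% < 5%, so the approximation holds.)
pOH = 1.89, so pH = 14.00 − pOH = 12.11

pH = 12.11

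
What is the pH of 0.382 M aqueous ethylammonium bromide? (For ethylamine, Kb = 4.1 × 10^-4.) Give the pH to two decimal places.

pH = 5.52

C2H5NH3+ is the conjugate acid of the weak base C2H5NH2.
Ka = Kw/Kb = 1.0×10^-14 / 4.1 × 10^-4 = 2.44 × 10^-11
Let x = [H+] at equilibrium. Ka = x²/(0.382 − x).
Neglecting x in the denominator: x = √(2.44 × 10^-11 × 0.382) = 3.05 × 10^-6 M
pH = −log(3.05 × 10^-6) = 5.52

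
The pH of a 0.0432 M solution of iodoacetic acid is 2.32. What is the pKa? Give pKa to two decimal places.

[H+] = 10^(-2.32) = 4.79 × 10^-3 M
At equilibrium [HA] = 0.0432 − 4.79 × 10^-3 = 3.84 × 10^-2 M
Ka = [H+][A-]/[HA] = (4.79 × 10^-3)² / 3.84 × 10^-2 = 5.98 × 10^-4
pKa = -log(5.98 × 10^-4) = 3.22

pKa = 3.22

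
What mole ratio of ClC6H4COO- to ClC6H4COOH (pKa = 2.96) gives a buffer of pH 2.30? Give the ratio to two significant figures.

pH = pKa + log(r) ⇒ log(r) = 2.30 − 2.96 = -0.66
r = [ClC6H4COO-]/[ClC6H4COOH] = 10^(-0.66) = 0.219

ratio = 0.22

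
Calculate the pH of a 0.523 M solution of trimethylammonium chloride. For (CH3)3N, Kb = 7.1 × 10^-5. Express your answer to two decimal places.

pH = 5.07

(CH3)3NH+ is the conjugate acid of the weak base (CH3)3N.
Ka = Kw/Kb = 1.0×10^-14 / 7.1 × 10^-5 = 1.41 × 10^-10
From the ICE table, Ka = [H+]²/(0.523 − [H+]) = 1.41 × 10^-10.
Assume [H+] ≪ 0.523: [H+] ≈ √(1.41 × 10^-10 × 0.523) = 8.59 × 10^-6 M
([H+]/C₀ = 0.0016% < 5%, so the approximation holds.)
pH = −log(8.59 × 10^-6) = 5.07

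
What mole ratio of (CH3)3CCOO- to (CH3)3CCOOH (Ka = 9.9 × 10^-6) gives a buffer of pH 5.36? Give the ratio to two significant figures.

ratio = 2.3

pKa = -log(9.9 × 10^-6) = 5.004
pH = pKa + log(r) ⇒ log(r) = 5.36 − 5.004 = +0.356
r = [(CH3)3CCOO-]/[(CH3)3CCOOH] = 10^(+0.356) = 2.27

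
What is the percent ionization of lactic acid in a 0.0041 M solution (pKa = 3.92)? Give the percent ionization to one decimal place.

CH3CH(OH)COOH ⇌ CH3CH(OH)COO- + H+; let x = [H+] at equilibrium.
Ka = 10^(−3.92) = 1.20 × 10^-4
Ka = x²/(C₀ − x); solving the quadratic gives x = 6.44 × 10^-4 M.
Fraction ionized = 6.44 × 10^-4 / 0.0041 = 0.1571 → 15.7%

15.7%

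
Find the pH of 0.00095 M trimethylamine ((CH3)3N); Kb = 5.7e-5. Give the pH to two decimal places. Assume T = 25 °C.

(CH3)3N + H2O ⇌ (CH3)3NH+ + OH-
From the ICE table, Kb = [OH-]²/(0.00095 − [OH-]) = 5.7 × 10^-5.
[OH-] is not negligible relative to C₀; solve [OH-]² + 5.7e-05·[OH-] − 5.42e-08 = 0.
[OH-] = [−5.7e-05 + √(5.7e-05² + 2.17e-07)]/2 = 2.06 × 10^-4 M
pOH = 3.69, so pH = 14.00 − pOH = 10.31

pH = 10.31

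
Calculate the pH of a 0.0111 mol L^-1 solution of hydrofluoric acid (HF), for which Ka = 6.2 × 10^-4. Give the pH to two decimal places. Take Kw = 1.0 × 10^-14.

pH = 2.63

HF ⇌ F- + H+
Let x = [H+] at equilibrium. Ka = x²/(0.0111 − x).
x is not negligible relative to C₀; solve x² + 0.00062·x − 6.88e-06 = 0.
x = [−0.00062 + √(0.00062² + 2.75e-05)]/2 = 2.33 × 10^-3 M
pH = −log[H+] = −log(2.33 × 10^-3) = 2.63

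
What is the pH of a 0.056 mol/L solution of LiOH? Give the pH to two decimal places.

pH = 12.75

LiOH is a strong base; [OH-] = 0.056 M.
pOH = -log(0.056) = 1.25
pH = 14.00 - 1.25 = 12.75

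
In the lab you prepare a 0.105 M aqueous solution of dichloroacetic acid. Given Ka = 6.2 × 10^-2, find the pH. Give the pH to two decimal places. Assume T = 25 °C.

pH = 1.26

Cl2CHCOOH ⇌ Cl2CHCOO- + H+
Ka = [H+]²/(0.105 − [H+]) = 6.2 × 10^-2
[H+] is not negligible relative to C₀; solve [H+]² + 0.062·[H+] − 0.00651 = 0.
[H+] = (−Ka + √(Ka² + 4·Ka·C₀))/2 = 5.54 × 10^-2 M
pH = −log(5.54 × 10^-2) = 1.26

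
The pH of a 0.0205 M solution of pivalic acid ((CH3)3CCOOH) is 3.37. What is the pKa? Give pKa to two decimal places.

pKa = 5.04

[H+] = 10^(-3.37) = 4.27 × 10^-4 M
At equilibrium [HA] = 0.0205 − 4.27 × 10^-4 = 2.01 × 10^-2 M
Ka = [H+][A-]/[HA] = (4.27 × 10^-4)² / 2.01 × 10^-2 = 9.07 × 10^-6
pKa = -log(9.07 × 10^-6) = 5.04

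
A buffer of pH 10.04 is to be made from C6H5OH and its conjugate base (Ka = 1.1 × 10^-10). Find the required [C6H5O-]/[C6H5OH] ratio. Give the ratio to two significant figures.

pKa = -log(1.1 × 10^-10) = 9.959
pH = pKa + log(r) ⇒ log(r) = 10.04 − 9.959 = +0.081
r = [C6H5O-]/[C6H5OH] = 10^(+0.081) = 1.21

ratio = 1.2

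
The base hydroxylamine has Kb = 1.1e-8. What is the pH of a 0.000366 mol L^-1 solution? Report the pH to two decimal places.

pH = 8.30

NH2OH + H2O ⇌ NH3OH+ + OH-
From the ICE table, Kb = x²/(0.000366 − x) = 1.1 × 10^-8.
Assume x ≪ 0.000366: x ≈ √(1.1 × 10^-8 × 0.000366) = 2.01 × 10^-6 M
(x/C₀ = 0.55% < 5%, so the approximation holds.)
pOH = 5.70, so pH = 14.00 − pOH = 8.30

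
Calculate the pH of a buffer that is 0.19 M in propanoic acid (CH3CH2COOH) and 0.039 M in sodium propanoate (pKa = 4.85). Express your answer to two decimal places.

pH = 4.16

pH = pKa + log([A⁻]/[HA]) = 4.85 + log(0.039/0.19)
pH = 4.85 + (-0.688) = 4.16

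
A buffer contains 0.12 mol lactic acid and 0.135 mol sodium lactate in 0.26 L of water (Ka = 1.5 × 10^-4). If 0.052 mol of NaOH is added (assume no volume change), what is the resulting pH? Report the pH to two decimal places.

OH- converts CH3CH(OH)COOH to CH3CH(OH)COO-: CH3CH(OH)COOH → 0.068 mol, CH3CH(OH)COO- → 0.187 mol.
pKa = −log(1.5 × 10^-4) = 3.824
Henderson–Hasselbalch with mole ratio 0.187/0.068: pH = 3.824 + (+0.439)

pH = 4.26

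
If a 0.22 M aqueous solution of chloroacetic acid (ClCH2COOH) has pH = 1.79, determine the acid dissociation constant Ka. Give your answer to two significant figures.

[H+] = 10^(-1.79) = 1.62 × 10^-2 M
At equilibrium [HA] = 0.22 − 1.62 × 10^-2 = 2.04 × 10^-1 M
Ka = [H+][A-]/[HA] = (1.62 × 10^-2)² / 2.04 × 10^-1 = 1.3 × 10^-3

Ka = 1.3 × 10^-3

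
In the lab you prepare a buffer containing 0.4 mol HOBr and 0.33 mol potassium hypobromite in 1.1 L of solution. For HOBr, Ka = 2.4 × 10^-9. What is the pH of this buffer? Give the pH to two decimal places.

pKa = −log(2.4 × 10^-9) = 8.620
Using pH = pKa + log([base]/[acid]) with [base]/[acid] = 0.33/0.4:
pH = 8.620 + (-0.084) = 8.54

pH = 8.54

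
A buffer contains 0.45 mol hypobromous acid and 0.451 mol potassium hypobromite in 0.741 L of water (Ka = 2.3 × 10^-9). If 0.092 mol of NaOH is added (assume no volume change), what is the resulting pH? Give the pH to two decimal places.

pH = 8.82

After neutralization: n(HOBr) = 0.358 mol, n(OBr-) = 0.543 mol.
pKa = −log(2.3 × 10^-9) = 8.638
Henderson–Hasselbalch with mole ratio 0.543/0.358: pH = 8.638 + (+0.181)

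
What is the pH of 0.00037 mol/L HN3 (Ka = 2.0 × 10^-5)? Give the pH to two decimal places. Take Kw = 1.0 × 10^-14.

pH = 4.12

HN3 ⇌ N3- + H+
From the ICE table, Ka = [H+]²/(0.00037 − [H+]) = 2.0 × 10^-5.
[H+] is not negligible relative to C₀; solve [H+]² + 2e-05·[H+] − 7.4e-09 = 0.
[H+] = [−2e-05 + √(2e-05² + 2.96e-08)]/2 = 7.66 × 10^-5 M
pH = −log[H+] = −log(7.66 × 10^-5) = 4.12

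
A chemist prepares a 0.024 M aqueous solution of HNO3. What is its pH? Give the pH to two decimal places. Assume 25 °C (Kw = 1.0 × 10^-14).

pH = 1.62

HNO3 is a strong acid and dissociates completely, so [H+] = 0.024 M.
pH = -log(0.024) = 1.62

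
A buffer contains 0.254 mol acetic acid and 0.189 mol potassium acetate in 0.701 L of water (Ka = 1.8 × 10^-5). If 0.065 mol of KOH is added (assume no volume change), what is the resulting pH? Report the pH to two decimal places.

After neutralization: n(CH3COOH) = 0.189 mol, n(CH3COO-) = 0.254 mol.
pKa = −log(1.8 × 10^-5) = 4.745
Henderson–Hasselbalch with mole ratio 0.254/0.189: pH = 4.745 + (+0.128)

pH = 4.87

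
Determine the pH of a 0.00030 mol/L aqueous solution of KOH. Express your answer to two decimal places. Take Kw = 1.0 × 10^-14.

pH = 10.48

KOH is a strong base; [OH-] = 0.0003 M.
pOH = -log(0.0003) = 3.52
pH = 14.00 - 3.52 = 10.48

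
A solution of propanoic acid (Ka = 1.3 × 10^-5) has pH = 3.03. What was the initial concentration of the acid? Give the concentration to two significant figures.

C₀ = 6.8 × 10^-2 M

[H+] = 10^(-3.03) = 9.33 × 10^-4 M = x
Ka = x²/(C₀ − x) ⇒ C₀ = x + x²/Ka
C₀ = 9.33 × 10^-4 + (9.33 × 10^-4)²/(1.3 × 10^-5) = 6.79 × 10^-2 M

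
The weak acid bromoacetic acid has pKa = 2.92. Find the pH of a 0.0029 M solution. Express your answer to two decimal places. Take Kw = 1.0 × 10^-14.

BrCH2COOH ⇌ BrCH2COO- + H+
Ka = 10^(−2.92) = 1.20 × 10^-3
Ka = [H+]²/(0.0029 − [H+]) = 1.20 × 10^-3
Here C₀/Ka ≈ 2.42, so the small-[H+] approximation fails. Use the quadratic:
[H+] = (−Ka + √(Ka² + 4·Ka·C₀))/2 = 1.36 × 10^-3 M
pH = −log[H+] = −log(1.36 × 10^-3) = 2.87

pH = 2.87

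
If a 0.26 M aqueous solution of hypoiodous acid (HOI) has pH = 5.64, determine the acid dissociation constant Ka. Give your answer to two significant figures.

[H+] = 10^(-5.64) = 2.29 × 10^-6 M
At equilibrium [HA] = 0.26 − 2.29 × 10^-6 = 2.60 × 10^-1 M
Ka = [H+][A-]/[HA] = (2.29 × 10^-6)² / 2.60 × 10^-1 = 2.0 × 10^-11

Ka = 2.0 × 10^-11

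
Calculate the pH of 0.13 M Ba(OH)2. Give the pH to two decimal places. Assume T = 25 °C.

Ba(OH)2 is a strong base (each formula unit releases 2 OH-); [OH-] = 0.26 M.
pOH = -log(0.26) = 0.59
pH = 14.00 - 0.59 = 13.41

pH = 13.41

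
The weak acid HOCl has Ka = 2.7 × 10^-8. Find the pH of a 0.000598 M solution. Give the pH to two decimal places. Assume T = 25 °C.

pH = 5.40

HOCl ⇌ OCl- + H+
From the ICE table, Ka = [H+]²/(0.000598 − [H+]) = 2.7 × 10^-8.
Assume [H+] ≪ 0.000598: [H+] ≈ √(2.7 × 10^-8 × 0.000598) = 4.02 × 10^-6 M
pH = −log(4.02 × 10^-6) = 5.40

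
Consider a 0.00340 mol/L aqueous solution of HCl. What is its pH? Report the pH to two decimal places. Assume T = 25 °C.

HCl is a strong acid and dissociates completely, so [H+] = 0.00340 M.
pH = -log(0.0034) = 2.47

pH = 2.47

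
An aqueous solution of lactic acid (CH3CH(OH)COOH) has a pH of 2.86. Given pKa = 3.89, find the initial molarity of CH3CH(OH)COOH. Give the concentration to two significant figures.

C₀ = 1.6 × 10^-2 M

[H+] = 10^(-2.86) = 1.38 × 10^-3 M = x
Ka = 10^(−3.89) = 1.29 × 10^-4
Ka = x²/(C₀ − x) ⇒ C₀ = x + x²/Ka
C₀ = 1.38 × 10^-3 + (1.38 × 10^-3)²/(1.29 × 10^-4) = 1.61 × 10^-2 M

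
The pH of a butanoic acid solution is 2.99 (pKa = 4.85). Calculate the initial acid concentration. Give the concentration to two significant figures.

[H+] = 10^(-2.99) = 1.02 × 10^-3 M = x
Ka = 10^(−4.85) = 1.41 × 10^-5
Ka = x²/(C₀ − x) ⇒ C₀ = x + x²/Ka
C₀ = 1.02 × 10^-3 + (1.02 × 10^-3)²/(1.41 × 10^-5) = 7.48 × 10^-2 M

C₀ = 7.5 × 10^-2 M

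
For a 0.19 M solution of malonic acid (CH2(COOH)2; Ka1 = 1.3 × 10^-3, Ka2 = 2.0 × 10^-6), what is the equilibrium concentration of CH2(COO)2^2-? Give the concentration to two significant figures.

First ionization gives [H+] ≈ [CH2(COOH)COO-] = 1.51 × 10^-2 M.
Second step: Ka2 = [H+][CH2(COO)2^2-]/[CH2(COOH)COO-] ≈ [CH2(COO)2^2-] (since [H+] ≈ [CH2(COOH)COO-]).
So [CH2(COO)2^2-] ≈ Ka2.

2.0 × 10^-6 M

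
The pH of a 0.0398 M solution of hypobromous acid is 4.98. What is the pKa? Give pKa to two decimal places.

pKa = 8.56

[H+] = 10^(-4.98) = 1.05 × 10^-5 M
At equilibrium [HA] = 0.0398 − 1.05 × 10^-5 = 3.98 × 10^-2 M
Ka = [H+][A-]/[HA] = (1.05 × 10^-5)² / 3.98 × 10^-2 = 2.77 × 10^-9
pKa = -log(2.77 × 10^-9) = 8.56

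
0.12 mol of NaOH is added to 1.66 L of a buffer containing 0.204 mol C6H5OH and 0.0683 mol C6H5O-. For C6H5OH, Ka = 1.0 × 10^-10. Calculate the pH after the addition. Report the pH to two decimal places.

After neutralization: n(C6H5OH) = 0.084 mol, n(C6H5O-) = 0.188 mol.
pKa = −log(1.0 × 10^-10) = 10.000
pH = pKa + log([A⁻]/[HA]) = 10.000 + log(0.188/0.084) = 10.000 +0.350

pH = 10.35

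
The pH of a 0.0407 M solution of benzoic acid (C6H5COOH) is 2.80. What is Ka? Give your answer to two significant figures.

Ka = 6.4 × 10^-5

[H+] = 10^(-2.80) = 1.58 × 10^-3 M
At equilibrium [HA] = 0.0407 − 1.58 × 10^-3 = 3.91 × 10^-2 M
Ka = [H+][A-]/[HA] = (1.58 × 10^-3)² / 3.91 × 10^-2 = 6.4 × 10^-5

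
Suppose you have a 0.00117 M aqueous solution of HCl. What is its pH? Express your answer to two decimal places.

HCl is a strong acid and dissociates completely, so [H+] = 0.00117 M.
pH = -log(0.00117) = 2.93

pH = 2.93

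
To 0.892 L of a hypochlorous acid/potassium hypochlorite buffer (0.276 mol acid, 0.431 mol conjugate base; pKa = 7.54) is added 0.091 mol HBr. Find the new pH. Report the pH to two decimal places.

pH = 7.51

After neutralization: n(HOCl) = 0.367 mol, n(OCl-) = 0.34 mol.
Henderson–Hasselbalch with mole ratio 0.34/0.367: pH = 7.54 + (-0.033)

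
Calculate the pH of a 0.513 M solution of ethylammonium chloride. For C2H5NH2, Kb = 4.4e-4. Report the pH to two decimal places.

pH = 5.47

C2H5NH3+ is the conjugate acid of the weak base C2H5NH2.
Ka = Kw/Kb = 1.0×10^-14 / 4.4 × 10^-4 = 2.27 × 10^-11
Ka = [H+]²/(0.513 − [H+]) = 2.27 × 10^-11
Neglecting [H+] in the denominator: [H+] = √(2.27 × 10^-11 × 0.513) = 3.41 × 10^-6 M
([H+]/C₀ = 0.00067% < 5%, so the approximation holds.)
pH = −log[H+] = −log(3.41 × 10^-6) = 5.47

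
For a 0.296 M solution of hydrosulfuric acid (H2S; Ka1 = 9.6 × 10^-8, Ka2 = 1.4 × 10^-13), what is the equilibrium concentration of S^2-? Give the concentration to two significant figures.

First ionization gives [H+] ≈ [HS-] = 1.69 × 10^-4 M.
Second step: Ka2 = [H+][S^2-]/[HS-] ≈ [S^2-] (since [H+] ≈ [HS-]).
So [S^2-] ≈ Ka2.

1.4 × 10^-13 M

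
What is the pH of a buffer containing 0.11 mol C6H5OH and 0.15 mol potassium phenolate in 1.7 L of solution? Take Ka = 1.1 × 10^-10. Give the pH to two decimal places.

pKa = −log(1.1 × 10^-10) = 9.959
pH = pKa + log([A⁻]/[HA]) = 9.959 + log(0.15/0.11)
pH = 9.959 + (+0.135) = 10.09

pH = 10.09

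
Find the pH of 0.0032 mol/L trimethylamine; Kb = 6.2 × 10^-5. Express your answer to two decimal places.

pH = 10.62

(CH3)3N + H2O ⇌ (CH3)3NH+ + OH-
From the ICE table, Kb = x²/(0.0032 − x) = 6.2 × 10^-5.
x is not negligible relative to C₀; solve x² + 6.2e-05·x − 1.98e-07 = 0.
x = [−6.2e-05 + √(6.2e-05² + 7.94e-07)]/2 = 4.15 × 10^-4 M
pOH = −log(4.15 × 10^-4) = 3.38; pH = 14.00 − 3.38 = 10.62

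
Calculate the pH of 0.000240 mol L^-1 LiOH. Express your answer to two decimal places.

pH = 10.38

LiOH is a strong base; [OH-] = 0.00024 M.
pOH = -log(0.00024) = 3.62
pH = 14.00 - 3.62 = 10.38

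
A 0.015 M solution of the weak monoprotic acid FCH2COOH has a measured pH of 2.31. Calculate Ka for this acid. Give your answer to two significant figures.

Ka = 2.4 × 10^-3

[H+] = 10^(-2.31) = 4.90 × 10^-3 M
At equilibrium [HA] = 0.015 − 4.90 × 10^-3 = 1.01 × 10^-2 M
Ka = [H+][A-]/[HA] = (4.90 × 10^-3)² / 1.01 × 10^-2 = 2.4 × 10^-3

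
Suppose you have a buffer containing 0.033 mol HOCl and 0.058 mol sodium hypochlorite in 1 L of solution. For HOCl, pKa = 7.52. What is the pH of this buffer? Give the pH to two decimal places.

pH = 7.76

Using pH = pKa + log([base]/[acid]) with [base]/[acid] = 0.058/0.033:
pH = 7.52 + (+0.245) = 7.76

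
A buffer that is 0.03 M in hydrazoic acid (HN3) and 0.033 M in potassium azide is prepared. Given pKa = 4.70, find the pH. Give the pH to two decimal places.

pH = 4.74

Henderson–Hasselbalch: pH = pKa + log([N3-]/[HN3]) = 4.70 + log(0.033/0.03)
pH = 4.70 + (+0.041) = 4.74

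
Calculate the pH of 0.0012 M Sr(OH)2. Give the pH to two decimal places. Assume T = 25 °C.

Sr(OH)2 is a strong base (each formula unit releases 2 OH-); [OH-] = 0.0024 M.
pOH = -log(0.0024) = 2.62
pH = 14.00 - 2.62 = 11.38

pH = 11.38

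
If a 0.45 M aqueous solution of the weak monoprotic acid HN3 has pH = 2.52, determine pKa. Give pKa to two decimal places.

[H+] = 10^(-2.52) = 3.02 × 10^-3 M
At equilibrium [HA] = 0.45 − 3.02 × 10^-3 = 4.47 × 10^-1 M
Ka = [H+][A-]/[HA] = (3.02 × 10^-3)² / 4.47 × 10^-1 = 2.04 × 10^-5
pKa = -log(2.04 × 10^-5) = 4.69

pKa = 4.69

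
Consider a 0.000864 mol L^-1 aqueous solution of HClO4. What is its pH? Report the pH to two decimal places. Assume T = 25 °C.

HClO4 is a strong acid and dissociates completely, so [H+] = 0.000864 M.
pH = -log(0.000864) = 3.06

pH = 3.06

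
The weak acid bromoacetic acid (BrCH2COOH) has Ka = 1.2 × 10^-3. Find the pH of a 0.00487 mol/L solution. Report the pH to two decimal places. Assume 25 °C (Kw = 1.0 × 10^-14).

pH = 2.72

BrCH2COOH ⇌ BrCH2COO- + H+
Ka = [H+]²/(0.00487 − [H+]) = 1.2 × 10^-3
[H+] is not negligible relative to C₀; solve [H+]² + 0.0012·[H+] − 5.84e-06 = 0.
[H+] = [−0.0012 + √(0.0012² + 2.34e-05)]/2 = 1.89 × 10^-3 M
pH = −log(1.89 × 10^-3) = 2.72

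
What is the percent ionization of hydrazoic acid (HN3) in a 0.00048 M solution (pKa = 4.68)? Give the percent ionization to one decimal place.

HN3 ⇌ N3- + H+; let x = [H+] at equilibrium.
Ka = 10^(−4.68) = 2.09 × 10^-5
Ka = x²/(C₀ − x); solving the quadratic gives x = 9.03 × 10^-5 M.
% ionization = x/C₀ × 100% = 9.03 × 10^-5/0.00048 × 100% = 18.8%

18.8%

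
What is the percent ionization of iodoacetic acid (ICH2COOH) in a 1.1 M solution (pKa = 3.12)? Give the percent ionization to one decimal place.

2.6%

ICH2COOH ⇌ ICH2COO- + H+; let x = [H+] at equilibrium.
Ka = 10^(−3.12) = 7.59 × 10^-4
x ≈ √(Ka·C₀) = √(7.59 × 10^-4 × 1.1) = 2.89 × 10^-2 M
% ionization = x/C₀ × 100% = 2.89 × 10^-2/1.1 × 100% = 2.6%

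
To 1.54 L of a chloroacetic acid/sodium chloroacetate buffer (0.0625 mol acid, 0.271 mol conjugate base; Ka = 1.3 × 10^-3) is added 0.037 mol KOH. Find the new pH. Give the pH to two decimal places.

After neutralization: n(ClCH2COOH) = 0.0255 mol, n(ClCH2COO-) = 0.308 mol.
pKa = −log(1.3 × 10^-3) = 2.886
pH = pKa + log(n_ClCH2COO-/n_ClCH2COOH) = 2.886 + log(0.308/0.0255) = 2.886 + (+1.082)

pH = 3.97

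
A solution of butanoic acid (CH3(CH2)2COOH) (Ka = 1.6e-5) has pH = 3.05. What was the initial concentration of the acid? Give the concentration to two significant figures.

C₀ = 5.1 × 10^-2 M

[H+] = 10^(-3.05) = 8.91 × 10^-4 M = x
Ka = x²/(C₀ − x) ⇒ C₀ = x + x²/Ka
C₀ = 8.91 × 10^-4 + (8.91 × 10^-4)²/(1.6 × 10^-5) = 5.05 × 10^-2 M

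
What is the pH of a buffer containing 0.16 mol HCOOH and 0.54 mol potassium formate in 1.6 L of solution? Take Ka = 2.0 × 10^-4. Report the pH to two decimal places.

pH = 4.23

pKa = −log(2.0 × 10^-4) = 3.699
Using pH = pKa + log([base]/[acid]) with [base]/[acid] = 0.54/0.16:
pH = 3.699 + (+0.528) = 4.23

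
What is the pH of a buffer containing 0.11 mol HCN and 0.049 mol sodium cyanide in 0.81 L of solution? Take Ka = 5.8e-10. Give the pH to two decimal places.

pH = 8.89

pKa = −log(5.8 × 10^-10) = 9.237
Using pH = pKa + log([base]/[acid]) with [base]/[acid] = 0.049/0.11:
pH = 9.237 + (-0.351) = 8.89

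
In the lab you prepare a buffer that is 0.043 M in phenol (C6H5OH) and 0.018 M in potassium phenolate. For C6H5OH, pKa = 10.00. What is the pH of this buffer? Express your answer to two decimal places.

Using pH = pKa + log([base]/[acid]) with [base]/[acid] = 0.018/0.043:
pH = 10.00 + (-0.378) = 9.62

pH = 9.62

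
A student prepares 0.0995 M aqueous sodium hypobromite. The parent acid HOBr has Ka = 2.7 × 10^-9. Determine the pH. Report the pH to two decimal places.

pH = 10.78

OBr- is the conjugate base of the weak acid HOBr.
Kb = Kw/Ka = 1.0×10^-14 / 2.7 × 10^-9 = 3.70 × 10^-6
Kb = [OH-]²/(0.0995 − [OH-]) = 3.70 × 10^-6
Neglecting [OH-] in the denominator: [OH-] = √(3.70 × 10^-6 × 0.0995) = 6.07 × 10^-4 M
Check: 0.61% ionized — well under 5%, approximation valid.
pOH = 3.22, so pH = 14.00 − pOH = 10.78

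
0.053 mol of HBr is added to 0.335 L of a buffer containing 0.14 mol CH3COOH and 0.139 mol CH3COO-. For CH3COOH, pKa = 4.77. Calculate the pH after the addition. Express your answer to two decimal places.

pH = 4.42

After neutralization: n(CH3COOH) = 0.193 mol, n(CH3COO-) = 0.086 mol.
pH = pKa + log(n_CH3COO-/n_CH3COOH) = 4.77 + log(0.086/0.193) = 4.77 + (-0.351)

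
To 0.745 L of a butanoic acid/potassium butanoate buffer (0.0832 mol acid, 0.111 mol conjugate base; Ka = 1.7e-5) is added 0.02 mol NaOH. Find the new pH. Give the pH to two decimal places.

pH = 5.09

OH- converts CH3(CH2)2COOH to CH3(CH2)2COO-: CH3(CH2)2COOH → 0.0632 mol, CH3(CH2)2COO- → 0.131 mol.
pKa = −log(1.7 × 10^-5) = 4.770
pH = pKa + log([A⁻]/[HA]) = 4.770 + log(0.131/0.0632) = 4.770 +0.317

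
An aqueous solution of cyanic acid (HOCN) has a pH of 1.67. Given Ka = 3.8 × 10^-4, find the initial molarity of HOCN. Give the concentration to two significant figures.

[H+] = 10^(-1.67) = 2.14 × 10^-2 M = x
Ka = x²/(C₀ − x) ⇒ C₀ = x + x²/Ka
C₀ = 2.14 × 10^-2 + (2.14 × 10^-2)²/(3.8 × 10^-4) = 1.23 M

C₀ = 1.2 M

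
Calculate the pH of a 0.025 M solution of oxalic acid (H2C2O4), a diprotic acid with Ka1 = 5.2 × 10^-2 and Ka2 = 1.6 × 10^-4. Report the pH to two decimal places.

pH = 1.73

Ka1 ≫ Ka2, so treat the first dissociation as the only significant source of H+.
Ka1 = x²/(0.025 − x) = 5.2 × 10^-2
Solving the quadratic: x = (−Ka1 + √(Ka1² + 4·Ka1·C₀))/2 = 1.85 × 10^-2 M
pH = −log(1.85 × 10^-2) = 1.73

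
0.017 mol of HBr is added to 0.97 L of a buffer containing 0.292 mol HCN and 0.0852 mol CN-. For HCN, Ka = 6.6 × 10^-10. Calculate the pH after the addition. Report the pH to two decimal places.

After neutralization: n(HCN) = 0.309 mol, n(CN-) = 0.0682 mol.
pKa = −log(6.6 × 10^-10) = 9.180
Henderson–Hasselbalch with mole ratio 0.0682/0.309: pH = 9.180 + (-0.656)

pH = 8.52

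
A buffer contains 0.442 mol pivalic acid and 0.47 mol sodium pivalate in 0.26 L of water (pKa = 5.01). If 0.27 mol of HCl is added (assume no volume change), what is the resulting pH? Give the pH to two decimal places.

After neutralization: n((CH3)3CCOOH) = 0.712 mol, n((CH3)3CCOO-) = 0.2 mol.
pH = pKa + log([A⁻]/[HA]) = 5.01 + log(0.2/0.712) = 5.01 -0.551

pH = 4.46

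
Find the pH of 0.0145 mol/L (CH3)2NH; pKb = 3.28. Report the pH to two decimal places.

(CH3)2NH + H2O ⇌ (CH3)2NH2+ + OH-
Kb = 10^(−3.28) = 5.25 × 10^-4
From the ICE table, Kb = [OH-]²/(0.0145 − [OH-]) = 5.25 × 10^-4.
Here C₀/Kb ≈ 27.6, so the small-[OH-] approximation fails. Use the quadratic:
[OH-] = (−Kb + √(Kb² + 4·Kb·C₀))/2 = 2.51 × 10^-3 M
pOH = 2.60, so pH = 14.00 − pOH = 11.40

pH = 11.40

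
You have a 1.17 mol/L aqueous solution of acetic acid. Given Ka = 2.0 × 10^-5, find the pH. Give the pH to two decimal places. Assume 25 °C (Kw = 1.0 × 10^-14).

pH = 2.32

CH3COOH ⇌ CH3COO- + H+
Let x = [H+] at equilibrium. Ka = x²/(1.17 − x).
Neglecting x in the denominator: x = √(2.0 × 10^-5 × 1.17) = 4.84 × 10^-3 M
pH = −log[H+] = −log(4.84 × 10^-3) = 2.32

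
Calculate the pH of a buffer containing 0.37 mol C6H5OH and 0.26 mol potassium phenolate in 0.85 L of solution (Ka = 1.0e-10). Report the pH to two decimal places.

pH = 9.85

pKa = −log(1.0 × 10^-10) = 10.000
Henderson–Hasselbalch: pH = pKa + log([C6H5O-]/[C6H5OH]) = 10.000 + log(0.26/0.37)
pH = 10.000 + (-0.153) = 9.85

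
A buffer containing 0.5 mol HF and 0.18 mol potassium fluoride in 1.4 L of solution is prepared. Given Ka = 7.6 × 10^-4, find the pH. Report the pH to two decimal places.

pKa = −log(7.6 × 10^-4) = 3.119
Using pH = pKa + log([base]/[acid]) with [base]/[acid] = 0.18/0.5:
pH = 3.119 + (-0.444) = 2.68

pH = 2.68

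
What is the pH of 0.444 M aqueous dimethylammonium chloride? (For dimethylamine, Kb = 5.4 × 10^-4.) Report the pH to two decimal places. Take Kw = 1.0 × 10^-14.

pH = 5.54

(CH3)2NH2+ is the conjugate acid of the weak base (CH3)2NH.
Ka = Kw/Kb = 1.0×10^-14 / 5.4 × 10^-4 = 1.85 × 10^-11
From the ICE table, Ka = [H+]²/(0.444 − [H+]) = 1.85 × 10^-11.
Assume [H+] ≪ 0.444: [H+] ≈ √(1.85 × 10^-11 × 0.444) = 2.87 × 10^-6 M
pH = −log[H+] = −log(2.87 × 10^-6) = 5.54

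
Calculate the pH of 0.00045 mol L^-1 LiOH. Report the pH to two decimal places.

pH = 10.65

LiOH is a strong base; [OH-] = 0.00045 M.
pOH = -log(0.00045) = 3.35
pH = 14.00 - 3.35 = 10.65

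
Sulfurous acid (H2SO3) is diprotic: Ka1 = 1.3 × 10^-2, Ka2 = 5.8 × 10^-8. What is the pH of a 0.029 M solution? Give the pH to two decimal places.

Since Ka1 ≫ Ka2, the first ionization dominates [H+].
Ka1 = x²/(0.029 − x) = 1.3 × 10^-2
Solving the quadratic: x = (−Ka1 + √(Ka1² + 4·Ka1·C₀))/2 = 1.40 × 10^-2 M
pH = −log(1.40 × 10^-2) = 1.85

pH = 1.85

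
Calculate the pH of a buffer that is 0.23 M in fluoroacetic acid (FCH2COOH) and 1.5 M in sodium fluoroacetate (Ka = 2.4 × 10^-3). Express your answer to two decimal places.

pH = 3.43

pKa = −log(2.4 × 10^-3) = 2.620
Using pH = pKa + log([base]/[acid]) with [base]/[acid] = 1.5/0.23:
pH = 2.620 + (+0.814) = 3.43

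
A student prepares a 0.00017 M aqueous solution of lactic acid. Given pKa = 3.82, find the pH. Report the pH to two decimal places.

CH3CH(OH)COOH ⇌ CH3CH(OH)COO- + H+
Ka = 10^(−3.82) = 1.51 × 10^-4
From the ICE table, Ka = [H+]²/(0.00017 − [H+]) = 1.51 × 10^-4.
[H+] is not negligible relative to C₀; solve [H+]² + 0.000151·[H+] − 2.57e-08 = 0.
[H+] = [−0.000151 + √(0.000151² + 1.03e-07)]/2 = 1.02 × 10^-4 M
pH = −log(1.02 × 10^-4) = 3.99

pH = 3.99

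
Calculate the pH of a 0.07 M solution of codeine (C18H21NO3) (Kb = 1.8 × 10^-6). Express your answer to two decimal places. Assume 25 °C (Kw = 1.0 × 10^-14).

C18H21NO3 + H2O ⇌ C18H22NO3+ + OH-
From the ICE table, Kb = x²/(0.07 − x) = 1.8 × 10^-6.
Neglecting x in the denominator: x = √(1.8 × 10^-6 × 0.07) = 3.55 × 10^-4 M
pOH = −log(3.55 × 10^-4) = 3.45; pH = 14.00 − 3.45 = 10.55

pH = 10.55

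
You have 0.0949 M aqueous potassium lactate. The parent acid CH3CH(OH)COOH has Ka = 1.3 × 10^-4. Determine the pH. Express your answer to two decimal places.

CH3CH(OH)COO- is the conjugate base of the weak acid CH3CH(OH)COOH.
Kb = Kw/Ka = 1.0×10^-14 / 1.3 × 10^-4 = 7.69 × 10^-11
From the ICE table, Kb = x²/(0.0949 − x) = 7.69 × 10^-11.
Since Kb ≪ C₀, x ≈ √(Kb·C₀) = 2.70 × 10^-6 M.
(x/C₀ = 0.0028% < 5%, so the approximation holds.)
pOH = −log(2.70 × 10^-6) = 5.57; pH = 14.00 − 5.57 = 8.43

pH = 8.43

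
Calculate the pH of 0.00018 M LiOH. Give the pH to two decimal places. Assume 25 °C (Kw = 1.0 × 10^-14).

pH = 10.26

LiOH is a strong base; [OH-] = 0.00018 M.
pOH = -log(0.00018) = 3.74
pH = 14.00 - 3.74 = 10.26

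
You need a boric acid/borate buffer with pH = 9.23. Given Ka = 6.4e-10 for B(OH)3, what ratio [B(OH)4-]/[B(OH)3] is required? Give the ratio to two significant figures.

pKa = -log(6.4 × 10^-10) = 9.194
pH = pKa + log(r) ⇒ log(r) = 9.23 − 9.194 = +0.036
r = [B(OH)4-]/[B(OH)3] = 10^(+0.036) = 1.09

ratio = 1.1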